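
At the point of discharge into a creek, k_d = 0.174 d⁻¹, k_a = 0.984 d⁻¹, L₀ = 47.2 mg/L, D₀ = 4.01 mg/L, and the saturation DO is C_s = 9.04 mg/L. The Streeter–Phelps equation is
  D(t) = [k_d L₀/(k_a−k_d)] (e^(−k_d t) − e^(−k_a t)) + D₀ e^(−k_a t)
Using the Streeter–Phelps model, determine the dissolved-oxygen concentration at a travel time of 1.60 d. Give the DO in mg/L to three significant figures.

k_d L₀/(k_a−k_d) = 0.174×47.2/(0.984−0.174) = 8.213/0.8100 = 10.14 mg/L.
e^(−k_d t) = e^(−0.174×1.600) = 0.7570; e^(−k_a t) = e^(−0.984×1.600) = 0.2071.
D = 10.14 × (0.7570 − 0.2071) + 4.01 × 0.2071 = 5.575 + 0.8306 = 6.406 mg/L.
DO = C_s − D = 9.04 − 6.406 = 2.634 mg/L.

DO ≈ 2.63 mg/L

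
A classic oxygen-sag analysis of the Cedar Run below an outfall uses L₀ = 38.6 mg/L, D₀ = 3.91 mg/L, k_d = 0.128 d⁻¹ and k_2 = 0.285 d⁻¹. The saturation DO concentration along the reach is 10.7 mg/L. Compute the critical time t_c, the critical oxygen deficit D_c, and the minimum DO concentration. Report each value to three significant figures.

t_c = [1/(k_2−k_d)] ln[(k_2/k_d)(1 − D₀(k_2−k_d)/(k_d L₀))]
= [1/(0.285−0.128)] ln[(0.285/0.128)(1 − 3.91×0.1570/(0.128×38.6))]
= (1/0.1570) ln[2.227 × 0.8758] = 6.369 × ln(1.950) = 6.369 × 0.6678 = 4.253 d.
L(t_c) = L₀ e^(−k_d t_c) = 38.6 × 0.5802 = 22.39 mg/L, and at the critical point k_2 D_c = k_d L, so D_c = (0.128/0.285) × 22.39 = 10.06 mg/L.
Minimum DO = C_s − D_c = 10.7 − 10.06 = 0.6422 mg/L.

t_c ≈ 4.25 d; D_c ≈ 10.1 mg/L; min DO ≈ 0.642 mg/L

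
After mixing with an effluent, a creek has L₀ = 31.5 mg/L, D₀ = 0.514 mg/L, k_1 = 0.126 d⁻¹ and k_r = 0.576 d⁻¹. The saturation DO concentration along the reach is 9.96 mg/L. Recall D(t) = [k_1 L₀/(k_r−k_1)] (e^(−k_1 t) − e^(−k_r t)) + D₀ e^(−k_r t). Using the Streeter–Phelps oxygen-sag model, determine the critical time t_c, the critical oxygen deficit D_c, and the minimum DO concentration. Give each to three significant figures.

t_c ≈ 3.24 d; D_c ≈ 4.58 mg/L; min DO ≈ 5.38 mg/L

t_c = [1/(k_r−k_1)] ln[(k_r/k_1)(1 − D₀(k_r−k_1)/(k_1 L₀))]
= [1/(0.576−0.126)] ln[(0.576/0.126)(1 − 0.514×0.4500/(0.126×31.5))]
= (1/0.4500) ln[4.571 × 0.9417] = 2.222 × ln(4.305) = 2.222 × 1.460 = 3.244 d.
L(t_c) = L₀ e^(−k_1 t_c) = 31.5 × 0.6645 = 20.93 mg/L, and at the critical point k_r D_c = k_1 L, so D_c = (0.126/0.576) × 20.93 = 4.579 mg/L.
Minimum DO = C_s − D_c = 9.96 − 4.579 = 5.381 mg/L.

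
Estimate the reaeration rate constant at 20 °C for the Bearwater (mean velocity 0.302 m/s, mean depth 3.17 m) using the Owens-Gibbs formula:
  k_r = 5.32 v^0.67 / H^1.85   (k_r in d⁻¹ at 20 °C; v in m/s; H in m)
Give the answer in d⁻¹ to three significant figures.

k_r ≈ 0.282 d⁻¹

k_r = 5.32 × 0.302^0.67 / 3.17^1.85 = 5.32 × 0.4483 / 8.452 = 0.2822 d⁻¹.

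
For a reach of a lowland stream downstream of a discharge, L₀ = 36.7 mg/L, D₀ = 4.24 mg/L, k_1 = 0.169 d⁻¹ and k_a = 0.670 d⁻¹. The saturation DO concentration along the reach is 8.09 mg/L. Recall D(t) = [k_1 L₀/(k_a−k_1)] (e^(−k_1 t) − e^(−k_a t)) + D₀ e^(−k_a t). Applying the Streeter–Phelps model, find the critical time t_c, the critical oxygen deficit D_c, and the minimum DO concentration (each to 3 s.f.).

t_c = [1/(k_a−k_1)] ln[(k_a/k_1)(1 − D₀(k_a−k_1)/(k_1 L₀))]
= [1/(0.670−0.169)] ln[(0.670/0.169)(1 − 4.24×0.5010/(0.169×36.7))]
= (1/0.5010) ln[3.964 × 0.6575] = 1.996 × ln(2.607) = 1.996 × 0.9581 = 1.912 d.
L(t_c) = L₀ e^(−k_1 t_c) = 36.7 × 0.7238 = 26.56 mg/L, and at the critical point k_a D_c = k_1 L, so D_c = (0.169/0.670) × 26.56 = 6.701 mg/L.
Minimum DO = C_s − D_c = 8.09 − 6.701 = 1.389 mg/L.

t_c ≈ 1.91 d; D_c ≈ 6.70 mg/L; min DO ≈ 1.39 mg/L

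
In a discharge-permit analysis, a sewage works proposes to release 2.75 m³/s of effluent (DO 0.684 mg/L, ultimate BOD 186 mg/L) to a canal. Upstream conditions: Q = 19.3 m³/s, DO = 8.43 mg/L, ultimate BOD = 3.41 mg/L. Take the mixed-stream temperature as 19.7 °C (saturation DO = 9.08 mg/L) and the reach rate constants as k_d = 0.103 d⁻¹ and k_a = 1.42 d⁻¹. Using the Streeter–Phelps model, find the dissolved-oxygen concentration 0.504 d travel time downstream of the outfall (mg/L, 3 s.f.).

DO ≈ 7.35 mg/L

Mixed DO = (19.3×8.43 + 2.75×0.684)/(19.3+2.75) = 164.6/22.05 = 7.464 mg/L.
Mixed L₀ = (19.3×3.41 + 2.75×186)/(22.05) = 577.3/22.05 = 26.18 mg/L.
Initial deficit D₀ = C_s − DO₀ = 9.08 − 7.464 = 1.616 mg/L.
D(0.504) = [0.103×26.18/(1.42−0.103)](e^(−0.103×0.504) − e^(−1.42×0.504)) + 1.616 e^(−1.42×0.504)
= 2.048 × (0.9494 − 0.4889) + 1.616 × 0.4889 = 1.733 mg/L.
DO = 9.08 − 1.733 = 7.347 mg/L.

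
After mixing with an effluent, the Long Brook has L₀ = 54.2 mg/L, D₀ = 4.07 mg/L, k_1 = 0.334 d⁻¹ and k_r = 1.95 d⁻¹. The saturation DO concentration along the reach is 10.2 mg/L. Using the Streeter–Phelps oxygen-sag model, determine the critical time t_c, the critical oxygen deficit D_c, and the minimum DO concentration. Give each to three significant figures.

With k_r/k_1 = 5.838 and 1 − D₀(k_r−k_1)/(k_1 L₀) = 0.6367,
t_c = ln(5.838 × 0.6367) / (1.95 − 0.334) = ln(3.717) / 1.616 = 1.313/1.616 = 0.8125 d.
L(t_c) = L₀ e^(−k_1 t_c) = 54.2 × 0.7623 = 41.32 mg/L, and at the critical point k_r D_c = k_1 L, so D_c = (0.334/1.95) × 41.32 = 7.077 mg/L.
Minimum DO = C_s − D_c = 10.2 − 7.077 = 3.123 mg/L.

t_c ≈ 0.812 d; D_c ≈ 7.08 mg/L; min DO ≈ 3.12 mg/L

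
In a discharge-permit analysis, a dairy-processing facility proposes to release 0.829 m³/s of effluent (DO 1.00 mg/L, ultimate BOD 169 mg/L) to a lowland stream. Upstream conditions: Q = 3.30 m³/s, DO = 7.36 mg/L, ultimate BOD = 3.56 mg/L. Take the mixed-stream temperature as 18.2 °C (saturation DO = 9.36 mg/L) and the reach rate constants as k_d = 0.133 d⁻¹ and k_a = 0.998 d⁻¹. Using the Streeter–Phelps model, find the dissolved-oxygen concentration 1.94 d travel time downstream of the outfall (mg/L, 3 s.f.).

Mixed DO = (3.30×7.36 + 0.829×1.00)/(3.30+0.829) = 25.12/4.129 = 6.083 mg/L.
Mixed L₀ = (3.30×3.56 + 0.829×169)/(4.129) = 151.8/4.129 = 36.78 mg/L.
Initial deficit D₀ = C_s − DO₀ = 9.36 − 6.083 = 3.277 mg/L.
D(1.94) = [0.133×36.78/(0.998−0.133)](e^(−0.133×1.94) − e^(−0.998×1.94)) + 3.277 e^(−0.998×1.94)
= 5.655 × (0.7726 − 0.1443) + 3.277 × 0.1443 = 4.026 mg/L.
DO = 9.36 − 4.026 = 5.334 mg/L.

DO ≈ 5.33 mg/L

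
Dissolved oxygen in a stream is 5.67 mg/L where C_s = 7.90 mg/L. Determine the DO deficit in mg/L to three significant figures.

D ≈ 2.23 mg/L

D = C_s − C = 7.90 − 5.67 = 2.23 mg/L.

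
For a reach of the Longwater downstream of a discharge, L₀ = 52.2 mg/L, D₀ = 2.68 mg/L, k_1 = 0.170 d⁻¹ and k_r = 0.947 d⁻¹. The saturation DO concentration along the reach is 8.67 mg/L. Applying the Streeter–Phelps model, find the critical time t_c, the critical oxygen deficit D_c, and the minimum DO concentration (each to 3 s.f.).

t_c ≈ 1.87 d; D_c ≈ 6.82 mg/L; min DO ≈ 1.85 mg/L

With k_r/k_1 = 5.571 and 1 − D₀(k_r−k_1)/(k_1 L₀) = 0.7653,
t_c = ln(5.571 × 0.7653) / (0.947 − 0.170) = ln(4.263) / 0.7770 = 1.450/0.7770 = 1.866 d.
L(t_c) = L₀ e^(−k_1 t_c) = 52.2 × 0.7281 = 38.01 mg/L, and at the critical point k_r D_c = k_1 L, so D_c = (0.170/0.947) × 38.01 = 6.823 mg/L.
Minimum DO = C_s − D_c = 8.67 − 6.823 = 1.847 mg/L.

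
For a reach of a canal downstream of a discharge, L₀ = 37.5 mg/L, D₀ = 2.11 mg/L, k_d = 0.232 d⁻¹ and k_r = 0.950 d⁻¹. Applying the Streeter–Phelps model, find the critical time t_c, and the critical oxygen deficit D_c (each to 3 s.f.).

With k_r/k_d = 4.095 and 1 − D₀(k_r−k_d)/(k_d L₀) = 0.8259,
t_c = ln(4.095 × 0.8259) / (0.950 − 0.232) = ln(3.382) / 0.7180 = 1.218/0.7180 = 1.697 d.
D_c = (k_d/k_r) L₀ e^(−k_d t_c) = (0.232/0.950) × 37.5 × e^(−0.232×1.697) = 0.2442 × 37.5 × 0.6746 = 6.178 mg/L.

t_c ≈ 1.70 d; D_c ≈ 6.18 mg/L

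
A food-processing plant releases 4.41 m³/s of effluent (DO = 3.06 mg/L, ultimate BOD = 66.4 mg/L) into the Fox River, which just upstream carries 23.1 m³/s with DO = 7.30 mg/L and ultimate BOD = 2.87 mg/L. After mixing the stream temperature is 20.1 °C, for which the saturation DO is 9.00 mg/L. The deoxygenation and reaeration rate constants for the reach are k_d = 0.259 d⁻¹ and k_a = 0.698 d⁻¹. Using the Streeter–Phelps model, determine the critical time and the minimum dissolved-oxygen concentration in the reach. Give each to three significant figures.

t_c ≈ 1.42 d; minimum DO ≈ 5.64 mg/L

Mixed DO = (23.1×7.30 + 4.41×3.06)/(23.1+4.41) = 182.1/27.51 = 6.620 mg/L.
Mixed L₀ = (23.1×2.87 + 4.41×66.4)/(27.51) = 359.1/27.51 = 13.05 mg/L.
Initial deficit D₀ = C_s − DO₀ = 9.00 − 6.620 = 2.380 mg/L.
t_c = (1/0.4390) ln[(0.698/0.259)(1 − 2.380×0.4390/(0.259×13.05))] = 2.278 × ln(1.862) = 1.416 d.
D_c = (0.259/0.698) × 13.05 × e^(−0.259×1.416) = 0.3711 × 13.05 × 0.6929 = 3.356 mg/L.
Minimum DO = 9.00 − 3.356 = 5.644 mg/L.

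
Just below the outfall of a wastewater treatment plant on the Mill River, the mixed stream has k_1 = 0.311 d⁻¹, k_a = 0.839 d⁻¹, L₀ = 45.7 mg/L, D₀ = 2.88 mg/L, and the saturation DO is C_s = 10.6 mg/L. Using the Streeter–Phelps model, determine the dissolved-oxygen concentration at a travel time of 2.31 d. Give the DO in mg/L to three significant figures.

k_1 L₀/(k_a−k_1) = 0.311×45.7/(0.839−0.311) = 14.21/0.5280 = 26.92 mg/L.
e^(−k_1 t) = e^(−0.311×2.310) = 0.4875; e^(−k_a t) = e^(−0.839×2.310) = 0.1440.
D = 26.92 × (0.4875 − 0.1440) + 2.88 × 0.1440 = 9.248 + 0.4147 = 9.662 mg/L.
DO = C_s − D = 10.6 − 9.662 = 0.9377 mg/L.

DO ≈ 0.938 mg/L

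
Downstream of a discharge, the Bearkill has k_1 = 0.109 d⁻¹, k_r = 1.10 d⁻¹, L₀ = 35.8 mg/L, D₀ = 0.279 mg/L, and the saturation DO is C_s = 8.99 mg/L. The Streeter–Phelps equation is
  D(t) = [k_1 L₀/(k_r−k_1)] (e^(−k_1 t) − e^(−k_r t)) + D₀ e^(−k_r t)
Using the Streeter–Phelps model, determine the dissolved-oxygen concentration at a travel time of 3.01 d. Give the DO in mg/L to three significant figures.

DO ≈ 6.29 mg/L

k_1 L₀/(k_r−k_1) = 0.109×35.8/(1.10−0.109) = 3.902/0.9910 = 3.938 mg/L.
e^(−k_1 t) = e^(−0.109×3.010) = 0.7203; e^(−k_r t) = e^(−1.10×3.010) = 0.03648.
D = 3.938 × (0.7203 − 0.03648) + 0.279 × 0.03648 = 2.693 + 0.01018 = 2.703 mg/L.
DO = C_s − D = 8.99 − 2.703 = 6.287 mg/L.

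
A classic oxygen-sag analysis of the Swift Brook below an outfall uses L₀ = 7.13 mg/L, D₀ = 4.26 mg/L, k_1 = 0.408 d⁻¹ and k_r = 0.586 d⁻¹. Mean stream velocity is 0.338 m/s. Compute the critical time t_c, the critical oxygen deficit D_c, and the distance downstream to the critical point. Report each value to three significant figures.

With k_r/k_1 = 1.436 and 1 − D₀(k_r−k_1)/(k_1 L₀) = 0.7393,
t_c = ln(1.436 × 0.7393) / (0.586 − 0.408) = ln(1.062) / 0.1780 = 0.06005/0.1780 = 0.3374 d.
L(t_c) = L₀ e^(−k_1 t_c) = 7.13 × 0.8714 = 6.213 mg/L, and at the critical point k_r D_c = k_1 L, so D_c = (0.408/0.586) × 6.213 = 4.326 mg/L.
x_c = v t_c = 0.338 m/s × 0.3374 d × 86400 s/d = 9852 m ≈ 9.85 km.

t_c ≈ 0.337 d; D_c ≈ 4.33 mg/L; x_c ≈ 9.85 km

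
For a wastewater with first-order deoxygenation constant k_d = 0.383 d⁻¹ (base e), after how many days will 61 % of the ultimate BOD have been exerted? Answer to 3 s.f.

t ≈ 2.46 d

y/L₀ = 1 − e^(−k_d t) = 0.61 ⇒ e^(−k_d t) = 0.390
t = −ln(0.390) / 0.383 = 0.9416 / 0.383 = 2.459 d.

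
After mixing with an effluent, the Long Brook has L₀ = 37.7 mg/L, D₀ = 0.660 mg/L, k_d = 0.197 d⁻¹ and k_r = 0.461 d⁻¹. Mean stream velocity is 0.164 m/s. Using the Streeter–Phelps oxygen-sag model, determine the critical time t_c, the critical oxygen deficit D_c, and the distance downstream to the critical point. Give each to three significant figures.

At the critical point dD/dt = 0, so k_d L₀ e^(−k_d t) = k_r D. Substituting D(t) from the Streeter–Phelps equation and solving for t gives
t_c = ln[(k_r/k_d)(1 − D₀(k_r−k_d)/(k_d L₀))] / (k_r−k_d).
Here k_r−k_d = 0.2640 d⁻¹ and 1 − D₀(k_r−k_d)/(k_d L₀) = 1 − 0.660×0.2640/(0.197×37.7) = 0.9765, so
t_c = ln(2.340 × 0.9765) / 0.2640 = 0.8265 / 0.2640 = 3.131 d.
L(t_c) = L₀ e^(−k_d t_c) = 37.7 × 0.5397 = 20.35 mg/L, and at the critical point k_r D_c = k_d L, so D_c = (0.197/0.461) × 20.35 = 8.695 mg/L.
x_c = v t_c = 0.164 m/s × 3.131 d × 86400 s/d = 44360 m ≈ 44.4 km.

t_c ≈ 3.13 d; D_c ≈ 8.70 mg/L; x_c ≈ 44.4 km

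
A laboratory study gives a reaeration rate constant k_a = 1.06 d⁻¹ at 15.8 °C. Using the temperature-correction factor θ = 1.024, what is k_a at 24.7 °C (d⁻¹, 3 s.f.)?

k_a(T₂) = k_a(T₁) · θ^(T₂−T₁) = 1.06 × 1.024^(24.7−15.8)
= 1.06 × 1.024^8.90 = 1.06 × 1.235 = 1.309 d⁻¹.

k_a ≈ 1.31 d⁻¹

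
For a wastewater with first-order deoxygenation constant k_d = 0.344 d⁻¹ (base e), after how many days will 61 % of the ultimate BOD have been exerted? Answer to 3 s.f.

t ≈ 2.74 d

y/L₀ = 1 − e^(−k_d t) = 0.61 ⇒ e^(−k_d t) = 0.390
t = −ln(0.390) / 0.344 = 0.9416 / 0.344 = 2.737 d.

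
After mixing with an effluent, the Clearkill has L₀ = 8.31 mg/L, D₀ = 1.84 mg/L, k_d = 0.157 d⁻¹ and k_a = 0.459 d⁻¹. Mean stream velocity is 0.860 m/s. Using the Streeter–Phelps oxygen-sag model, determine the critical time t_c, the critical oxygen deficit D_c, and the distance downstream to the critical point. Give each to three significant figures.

t_c = [1/(k_a−k_d)] ln[(k_a/k_d)(1 − D₀(k_a−k_d)/(k_d L₀))]
= [1/(0.459−0.157)] ln[(0.459/0.157)(1 − 1.84×0.3020/(0.157×8.31))]
= (1/0.3020) ln[2.924 × 0.5741] = 3.311 × ln(1.678) = 3.311 × 0.5178 = 1.715 d.
L(t_c) = L₀ e^(−k_d t_c) = 8.31 × 0.7640 = 6.349 mg/L, and at the critical point k_a D_c = k_d L, so D_c = (0.157/0.459) × 6.349 = 2.172 mg/L.
x_c = v t_c = 0.860 m/s × 1.715 d × 86400 s/d = 127400 m ≈ 127 km.

t_c ≈ 1.71 d; D_c ≈ 2.17 mg/L; x_c ≈ 127 km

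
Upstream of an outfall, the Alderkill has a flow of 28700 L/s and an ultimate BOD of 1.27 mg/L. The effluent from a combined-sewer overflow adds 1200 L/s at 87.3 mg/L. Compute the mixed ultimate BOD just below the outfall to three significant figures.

Flow-weighted mixing: C = (Q_r C_r + Q_w C_w)/(Q_r + Q_w)
= (28700×1.27 + 1200×87.3)/(28700 + 1200) = 141200/29900 = 4.723 mg/L.

4.72 mg/L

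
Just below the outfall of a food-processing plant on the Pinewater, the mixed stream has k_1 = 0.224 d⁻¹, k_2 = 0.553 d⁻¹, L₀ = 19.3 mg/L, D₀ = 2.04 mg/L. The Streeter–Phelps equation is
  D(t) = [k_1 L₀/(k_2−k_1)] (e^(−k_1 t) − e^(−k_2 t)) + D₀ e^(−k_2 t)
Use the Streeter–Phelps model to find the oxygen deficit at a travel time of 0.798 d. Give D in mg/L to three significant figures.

k_1 L₀/(k_2−k_1) = 0.224×19.3/(0.553−0.224) = 4.323/0.3290 = 13.14 mg/L.
e^(−k_1 t) = e^(−0.224×0.7980) = 0.8363; e^(−k_2 t) = e^(−0.553×0.7980) = 0.6432.
D = 13.14 × (0.8363 − 0.6432) + 2.04 × 0.6432 = 2.538 + 1.312 = 3.850 mg/L.

D ≈ 3.85 mg/L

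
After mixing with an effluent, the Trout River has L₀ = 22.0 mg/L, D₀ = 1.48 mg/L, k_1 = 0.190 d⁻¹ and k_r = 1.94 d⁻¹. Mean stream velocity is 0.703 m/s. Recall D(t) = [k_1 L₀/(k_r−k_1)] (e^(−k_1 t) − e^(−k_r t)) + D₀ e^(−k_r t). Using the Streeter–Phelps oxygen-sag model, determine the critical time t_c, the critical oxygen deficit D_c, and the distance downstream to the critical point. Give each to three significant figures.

t_c ≈ 0.775 d; D_c ≈ 1.86 mg/L; x_c ≈ 47.1 km

t_c = [1/(k_r−k_1)] ln[(k_r/k_1)(1 − D₀(k_r−k_1)/(k_1 L₀))]
= [1/(1.94−0.190)] ln[(1.94/0.190)(1 − 1.48×1.750/(0.190×22.0))]
= (1/1.750) ln[10.21 × 0.3804] = 0.5714 × ln(3.884) = 0.5714 × 1.357 = 0.7753 d.
D_c = (k_1/k_r) L₀ e^(−k_1 t_c) = (0.190/1.94) × 22.0 × e^(−0.190×0.7753) = 0.09794 × 22.0 × 0.8630 = 1.860 mg/L.
x_c = v t_c = 0.703 m/s × 0.7753 d × 86400 s/d = 47090 m ≈ 47.1 km.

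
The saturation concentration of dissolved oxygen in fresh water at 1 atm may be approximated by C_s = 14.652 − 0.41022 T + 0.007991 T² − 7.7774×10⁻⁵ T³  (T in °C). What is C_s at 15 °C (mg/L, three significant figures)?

C_s = 14.652 − 0.41022×15 + 0.007991×15² − 7.7774×10⁻⁵×15³ = 10.03 mg/L.

C_s ≈ 10.0 mg/L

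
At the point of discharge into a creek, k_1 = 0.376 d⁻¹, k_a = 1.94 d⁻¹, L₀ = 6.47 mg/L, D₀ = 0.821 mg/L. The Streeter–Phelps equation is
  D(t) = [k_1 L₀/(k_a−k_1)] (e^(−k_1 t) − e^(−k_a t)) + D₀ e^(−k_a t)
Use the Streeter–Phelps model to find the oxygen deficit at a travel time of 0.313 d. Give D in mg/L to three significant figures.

k_1 L₀/(k_a−k_1) = 0.376×6.47/(1.94−0.376) = 2.433/1.564 = 1.555 mg/L.
e^(−k_1 t) = e^(−0.376×0.3130) = 0.8890; e^(−k_a t) = e^(−1.94×0.3130) = 0.5449.
D = 1.555 × (0.8890 − 0.5449) + 0.821 × 0.5449 = 0.5352 + 0.4473 = 0.9826 mg/L.

D ≈ 0.983 mg/L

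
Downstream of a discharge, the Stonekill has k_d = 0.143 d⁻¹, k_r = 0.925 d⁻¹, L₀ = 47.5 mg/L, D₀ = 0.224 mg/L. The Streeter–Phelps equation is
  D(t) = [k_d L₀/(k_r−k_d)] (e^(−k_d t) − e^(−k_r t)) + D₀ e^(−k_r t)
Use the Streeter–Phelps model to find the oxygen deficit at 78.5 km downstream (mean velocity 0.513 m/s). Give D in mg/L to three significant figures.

Travel time t = x/v = 78.5 km / (0.513 m/s) = 78500 m / 0.513 m/s = 153000 s = 1.771 d.
k_d L₀/(k_r−k_d) = 0.143×47.5/(0.925−0.143) = 6.792/0.7820 = 8.686 mg/L.
e^(−k_d t) = e^(−0.143×1.771) = 0.7763; e^(−k_r t) = e^(−0.925×1.771) = 0.1943.
D = 8.686 × (0.7763 − 0.1943) + 0.224 × 0.1943 = 5.055 + 0.04353 = 5.098 mg/L.

D ≈ 5.10 mg/L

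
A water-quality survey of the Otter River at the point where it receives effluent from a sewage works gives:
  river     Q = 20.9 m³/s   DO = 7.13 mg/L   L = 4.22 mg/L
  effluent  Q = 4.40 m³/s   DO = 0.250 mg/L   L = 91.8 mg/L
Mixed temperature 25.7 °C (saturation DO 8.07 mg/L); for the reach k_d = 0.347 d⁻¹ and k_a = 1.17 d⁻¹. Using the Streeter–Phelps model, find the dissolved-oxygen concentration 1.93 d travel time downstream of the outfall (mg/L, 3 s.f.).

DO ≈ 4.51 mg/L

Mixed DO = (20.9×7.13 + 4.40×0.250)/(20.9+4.40) = 150.1/25.30 = 5.933 mg/L.
Mixed L₀ = (20.9×4.22 + 4.40×91.8)/(25.30) = 492.1/25.30 = 19.45 mg/L.
Initial deficit D₀ = C_s − DO₀ = 8.07 − 5.933 = 2.137 mg/L.
D(1.93) = [0.347×19.45/(1.17−0.347)](e^(−0.347×1.93) − e^(−1.17×1.93)) + 2.137 e^(−1.17×1.93)
= 8.201 × (0.5119 − 0.1045) + 2.137 × 0.1045 = 3.564 mg/L.
DO = 8.07 − 3.564 = 4.506 mg/L.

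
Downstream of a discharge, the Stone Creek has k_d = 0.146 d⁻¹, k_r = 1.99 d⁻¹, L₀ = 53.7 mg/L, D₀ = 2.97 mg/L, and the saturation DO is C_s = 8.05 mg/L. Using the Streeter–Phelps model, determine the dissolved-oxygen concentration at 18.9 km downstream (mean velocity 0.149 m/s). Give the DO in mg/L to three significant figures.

Travel time t = x/v = 18.9 km / (0.149 m/s) = 18900 m / 0.149 m/s = 126800 s = 1.468 d.
k_d L₀/(k_r−k_d) = 0.146×53.7/(1.99−0.146) = 7.840/1.844 = 4.252 mg/L.
e^(−k_d t) = e^(−0.146×1.468) = 0.8071; e^(−k_r t) = e^(−1.99×1.468) = 0.05385.
D = 4.252 × (0.8071 − 0.05385) + 2.97 × 0.05385 = 3.202 + 0.1599 = 3.362 mg/L.
DO = C_s − D = 8.05 − 3.362 = 4.688 mg/L.

DO ≈ 4.69 mg/L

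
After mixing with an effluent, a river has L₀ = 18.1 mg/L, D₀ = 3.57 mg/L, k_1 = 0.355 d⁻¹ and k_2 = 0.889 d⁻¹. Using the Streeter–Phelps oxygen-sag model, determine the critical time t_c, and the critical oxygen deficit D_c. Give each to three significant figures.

t_c ≈ 1.06 d; D_c ≈ 4.96 mg/L

At the critical point dD/dt = 0, so k_1 L₀ e^(−k_1 t) = k_2 D. Substituting D(t) from the Streeter–Phelps equation and solving for t gives
t_c = ln[(k_2/k_1)(1 − D₀(k_2−k_1)/(k_1 L₀))] / (k_2−k_1).
Here k_2−k_1 = 0.5340 d⁻¹ and 1 − D₀(k_2−k_1)/(k_1 L₀) = 1 − 3.57×0.5340/(0.355×18.1) = 0.7033, so
t_c = ln(2.504 × 0.7033) / 0.5340 = 0.5660 / 0.5340 = 1.060 d.
L(t_c) = L₀ e^(−k_1 t_c) = 18.1 × 0.6864 = 12.42 mg/L, and at the critical point k_2 D_c = k_1 L, so D_c = (0.355/0.889) × 12.42 = 4.961 mg/L.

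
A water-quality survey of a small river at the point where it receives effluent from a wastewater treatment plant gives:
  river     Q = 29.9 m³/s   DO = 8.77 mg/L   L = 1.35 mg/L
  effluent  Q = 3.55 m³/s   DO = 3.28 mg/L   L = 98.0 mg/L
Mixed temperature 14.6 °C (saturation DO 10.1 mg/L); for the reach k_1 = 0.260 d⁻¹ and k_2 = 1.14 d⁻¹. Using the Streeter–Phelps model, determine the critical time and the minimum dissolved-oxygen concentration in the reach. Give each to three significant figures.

t_c ≈ 0.753 d; minimum DO ≈ 7.92 mg/L

Mixed DO = (29.9×8.77 + 3.55×3.28)/(29.9+3.55) = 273.9/33.45 = 8.187 mg/L.
Mixed L₀ = (29.9×1.35 + 3.55×98.0)/(33.45) = 388.3/33.45 = 11.61 mg/L.
Initial deficit D₀ = C_s − DO₀ = 10.1 − 8.187 = 1.913 mg/L.
t_c = (1/0.8800) ln[(1.14/0.260)(1 − 1.913×0.8800/(0.260×11.61))] = 1.136 × ln(1.939) = 0.7526 d.
D_c = (0.260/1.14) × 11.61 × e^(−0.260×0.7526) = 0.2281 × 11.61 × 0.8223 = 2.177 mg/L.
Minimum DO = 10.1 − 2.177 = 7.923 mg/L.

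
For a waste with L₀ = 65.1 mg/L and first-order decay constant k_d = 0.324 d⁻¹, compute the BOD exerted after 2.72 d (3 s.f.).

y ≈ 38.1 mg/L

y_t = L₀(1 − e^(−k_d t)) = 65.1 × (1 − e^(−0.324×2.72))
= 65.1 × (1 − 0.4143) = 65.1 × 0.5857 = 38.13 mg/L.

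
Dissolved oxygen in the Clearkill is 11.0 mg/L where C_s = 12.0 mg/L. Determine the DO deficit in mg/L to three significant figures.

D = C_s − C = 12.0 − 11.0 = 1.00 mg/L.

D ≈ 1.00 mg/L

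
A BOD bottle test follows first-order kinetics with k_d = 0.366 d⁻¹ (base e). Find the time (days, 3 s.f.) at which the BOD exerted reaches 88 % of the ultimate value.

t ≈ 5.79 d

y/L₀ = 1 − e^(−k_d t) = 0.88 ⇒ e^(−k_d t) = 0.120
t = −ln(0.120) / 0.366 = 2.120 / 0.366 = 5.793 d.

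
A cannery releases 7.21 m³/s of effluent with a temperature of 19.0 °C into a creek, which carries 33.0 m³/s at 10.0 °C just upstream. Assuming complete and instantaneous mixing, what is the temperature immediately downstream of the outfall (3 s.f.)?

Flow-weighted mixing: C = (Q_r C_r + Q_w C_w)/(Q_r + Q_w)
= (33.0×10.0 + 7.21×19.0)/(33.0 + 7.21) = 467.0/40.21 = 11.61 °C.

11.6 °C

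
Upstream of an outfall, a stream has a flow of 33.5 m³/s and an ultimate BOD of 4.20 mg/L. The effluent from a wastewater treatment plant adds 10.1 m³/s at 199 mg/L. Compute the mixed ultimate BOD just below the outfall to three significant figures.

Flow-weighted mixing: C = (Q_r C_r + Q_w C_w)/(Q_r + Q_w)
= (33.5×4.20 + 10.1×199)/(33.5 + 10.1) = 2151/43.60 = 49.33 mg/L.

49.3 mg/L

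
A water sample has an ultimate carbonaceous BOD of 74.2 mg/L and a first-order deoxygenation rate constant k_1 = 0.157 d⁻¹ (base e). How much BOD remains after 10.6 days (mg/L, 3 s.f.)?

L_t = L₀ e^(−k_1 t) = 74.2 × e^(−0.157×10.6) = 74.2 × 0.1893 = 14.05 mg/L.

L ≈ 14.0 mg/L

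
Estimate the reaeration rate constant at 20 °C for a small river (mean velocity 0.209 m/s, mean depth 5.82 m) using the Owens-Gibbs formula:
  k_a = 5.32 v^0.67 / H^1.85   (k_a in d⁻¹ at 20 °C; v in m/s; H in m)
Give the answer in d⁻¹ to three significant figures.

k_a = 5.32 × 0.209^0.67 / 5.82^1.85 = 5.32 × 0.3503 / 26.01 = 0.07166 d⁻¹.

k_a ≈ 0.0717 d⁻¹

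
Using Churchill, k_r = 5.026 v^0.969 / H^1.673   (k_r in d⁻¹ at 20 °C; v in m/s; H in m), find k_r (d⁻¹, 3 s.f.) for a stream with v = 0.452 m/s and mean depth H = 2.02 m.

k_r ≈ 0.718 d⁻¹

k_r = 5.026 × 0.452^0.969 / 2.02^1.673 = 5.026 × 0.4633 / 3.242 = 0.7181 d⁻¹.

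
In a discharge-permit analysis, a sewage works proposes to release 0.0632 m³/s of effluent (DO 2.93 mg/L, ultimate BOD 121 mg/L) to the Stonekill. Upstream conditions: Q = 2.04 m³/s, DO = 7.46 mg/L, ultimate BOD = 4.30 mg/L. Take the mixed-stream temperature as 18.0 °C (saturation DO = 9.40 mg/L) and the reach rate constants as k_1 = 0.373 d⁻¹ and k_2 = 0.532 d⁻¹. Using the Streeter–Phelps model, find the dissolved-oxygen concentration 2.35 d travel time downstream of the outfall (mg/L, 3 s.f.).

DO ≈ 6.43 mg/L

Mixed DO = (2.04×7.46 + 0.0632×2.93)/(2.04+0.0632) = 15.40/2.103 = 7.324 mg/L.
Mixed L₀ = (2.04×4.30 + 0.0632×121)/(2.103) = 16.42/2.103 = 7.807 mg/L.
Initial deficit D₀ = C_s − DO₀ = 9.40 − 7.324 = 2.076 mg/L.
D(2.35) = [0.373×7.807/(0.532−0.373)](e^(−0.373×2.35) − e^(−0.532×2.35)) + 2.076 e^(−0.532×2.35)
= 18.31 × (0.4162 − 0.2864) + 2.076 × 0.2864 = 2.971 mg/L.
DO = 9.40 − 2.971 = 6.429 mg/L.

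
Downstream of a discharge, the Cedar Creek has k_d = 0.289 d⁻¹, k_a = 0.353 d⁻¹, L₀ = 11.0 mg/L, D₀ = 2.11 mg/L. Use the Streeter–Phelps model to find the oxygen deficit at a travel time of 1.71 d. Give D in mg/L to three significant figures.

k_d L₀/(k_a−k_d) = 0.289×11.0/(0.353−0.289) = 3.179/0.06400 = 49.67 mg/L.
e^(−k_d t) = e^(−0.289×1.710) = 0.6101; e^(−k_a t) = e^(−0.353×1.710) = 0.5468.
D = 49.67 × (0.6101 − 0.5468) + 2.11 × 0.5468 = 3.141 + 1.154 = 4.295 mg/L.

D ≈ 4.30 mg/L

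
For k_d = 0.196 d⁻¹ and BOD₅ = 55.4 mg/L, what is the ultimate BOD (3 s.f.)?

BOD₅ = L₀(1 − e^(−5k_d)) ⇒ L₀ = BOD₅ / (1 − e^(−5×0.196))
= 55.4 / (1 − 0.3753) = 55.4 / 0.6247 = 88.68 mg/L.

L₀ ≈ 88.7 mg/L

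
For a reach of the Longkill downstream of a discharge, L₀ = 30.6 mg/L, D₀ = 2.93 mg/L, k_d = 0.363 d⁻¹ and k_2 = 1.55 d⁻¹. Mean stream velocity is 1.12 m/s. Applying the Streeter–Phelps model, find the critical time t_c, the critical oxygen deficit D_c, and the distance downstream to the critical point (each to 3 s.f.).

t_c ≈ 0.907 d; D_c ≈ 5.16 mg/L; x_c ≈ 87.7 km

t_c = [1/(k_2−k_d)] ln[(k_2/k_d)(1 − D₀(k_2−k_d)/(k_d L₀))]
= [1/(1.55−0.363)] ln[(1.55/0.363)(1 − 2.93×1.187/(0.363×30.6))]
= (1/1.187) ln[4.270 × 0.6869] = 0.8425 × ln(2.933) = 0.8425 × 1.076 = 0.9065 d.
L(t_c) = L₀ e^(−k_d t_c) = 30.6 × 0.7196 = 22.02 mg/L, and at the critical point k_2 D_c = k_d L, so D_c = (0.363/1.55) × 22.02 = 5.157 mg/L.
x_c = v t_c = 1.12 m/s × 0.9065 d × 86400 s/d = 87720 m ≈ 87.7 km.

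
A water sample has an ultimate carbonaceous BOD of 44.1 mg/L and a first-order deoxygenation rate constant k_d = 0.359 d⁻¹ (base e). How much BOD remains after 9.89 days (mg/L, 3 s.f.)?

L_t = L₀ e^(−k_d t) = 44.1 × e^(−0.359×9.89) = 44.1 × 0.02871 = 1.266 mg/L.

L ≈ 1.27 mg/L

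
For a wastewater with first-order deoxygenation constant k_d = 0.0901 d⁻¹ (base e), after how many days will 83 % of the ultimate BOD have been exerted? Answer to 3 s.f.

y/L₀ = 1 − e^(−k_d t) = 0.83 ⇒ e^(−k_d t) = 0.170
t = −ln(0.170) / 0.0901 = 1.772 / 0.0901 = 19.67 d.

t ≈ 19.7 d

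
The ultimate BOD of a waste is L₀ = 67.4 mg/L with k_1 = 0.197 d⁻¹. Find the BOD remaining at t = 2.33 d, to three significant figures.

L_t = L₀ e^(−k_1 t) = 67.4 × e^(−0.197×2.33) = 67.4 × 0.6319 = 42.59 mg/L.

L ≈ 42.6 mg/L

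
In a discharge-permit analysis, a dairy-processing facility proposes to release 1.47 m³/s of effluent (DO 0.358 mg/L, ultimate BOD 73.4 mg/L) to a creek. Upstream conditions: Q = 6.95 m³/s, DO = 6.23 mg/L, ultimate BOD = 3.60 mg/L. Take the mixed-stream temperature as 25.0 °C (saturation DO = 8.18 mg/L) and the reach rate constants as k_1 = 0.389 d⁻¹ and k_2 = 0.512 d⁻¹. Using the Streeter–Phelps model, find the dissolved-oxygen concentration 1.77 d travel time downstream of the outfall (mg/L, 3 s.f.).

DO ≈ 2.07 mg/L

Mixed DO = (6.95×6.23 + 1.47×0.358)/(6.95+1.47) = 43.82/8.420 = 5.205 mg/L.
Mixed L₀ = (6.95×3.60 + 1.47×73.4)/(8.420) = 132.9/8.420 = 15.79 mg/L.
Initial deficit D₀ = C_s − DO₀ = 8.18 − 5.205 = 2.975 mg/L.
D(1.77) = [0.389×15.79/(0.512−0.389)](e^(−0.389×1.77) − e^(−0.512×1.77)) + 2.975 e^(−0.512×1.77)
= 49.92 × (0.5023 − 0.4040) + 2.975 × 0.4040 = 6.108 mg/L.
DO = 8.18 − 6.108 = 2.072 mg/L.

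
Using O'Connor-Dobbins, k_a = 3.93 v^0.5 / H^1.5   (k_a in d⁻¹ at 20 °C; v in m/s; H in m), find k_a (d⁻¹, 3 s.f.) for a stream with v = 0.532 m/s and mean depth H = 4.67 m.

k_a ≈ 0.284 d⁻¹

k_a = 3.93 × 0.532^0.5 / 4.67^1.5 = 3.93 × 0.7294 / 10.09 = 0.2840 d⁻¹.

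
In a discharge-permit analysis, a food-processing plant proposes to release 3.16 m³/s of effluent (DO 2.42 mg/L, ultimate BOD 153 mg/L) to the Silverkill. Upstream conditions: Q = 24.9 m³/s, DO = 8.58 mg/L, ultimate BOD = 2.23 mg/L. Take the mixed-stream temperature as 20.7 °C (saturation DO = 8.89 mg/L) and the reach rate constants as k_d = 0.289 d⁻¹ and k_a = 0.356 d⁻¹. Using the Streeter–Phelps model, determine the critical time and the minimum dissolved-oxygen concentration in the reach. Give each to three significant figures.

Mixed DO = (24.9×8.58 + 3.16×2.42)/(24.9+3.16) = 221.3/28.06 = 7.886 mg/L.
Mixed L₀ = (24.9×2.23 + 3.16×153)/(28.06) = 539.0/28.06 = 19.21 mg/L.
Initial deficit D₀ = C_s − DO₀ = 8.89 − 7.886 = 1.004 mg/L.
t_c = (1/0.06700) ln[(0.356/0.289)(1 − 1.004×0.06700/(0.289×19.21))] = 14.93 × ln(1.217) = 2.930 d.
D_c = (0.289/0.356) × 19.21 × e^(−0.289×2.930) = 0.8118 × 19.21 × 0.4288 = 6.686 mg/L.
Minimum DO = 8.89 − 6.686 = 2.204 mg/L.

t_c ≈ 2.93 d; minimum DO ≈ 2.20 mg/L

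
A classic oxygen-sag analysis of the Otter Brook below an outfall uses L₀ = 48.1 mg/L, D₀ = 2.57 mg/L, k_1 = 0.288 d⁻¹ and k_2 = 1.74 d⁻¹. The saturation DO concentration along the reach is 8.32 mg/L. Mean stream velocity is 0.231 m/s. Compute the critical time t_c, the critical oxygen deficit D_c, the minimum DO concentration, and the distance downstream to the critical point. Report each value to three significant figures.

At the critical point dD/dt = 0, so k_1 L₀ e^(−k_1 t) = k_2 D. Substituting D(t) from the Streeter–Phelps equation and solving for t gives
t_c = ln[(k_2/k_1)(1 − D₀(k_2−k_1)/(k_1 L₀))] / (k_2−k_1).
Here k_2−k_1 = 1.452 d⁻¹ and 1 − D₀(k_2−k_1)/(k_1 L₀) = 1 − 2.57×1.452/(0.288×48.1) = 0.7306, so
t_c = ln(6.042 × 0.7306) / 1.452 = 1.485 / 1.452 = 1.023 d.
D_c = (k_1/k_2) L₀ e^(−k_1 t_c) = (0.288/1.74) × 48.1 × e^(−0.288×1.023) = 0.1655 × 48.1 × 0.7449 = 5.930 mg/L.
Minimum DO = C_s − D_c = 8.32 − 5.930 = 2.390 mg/L.
x_c = v t_c = 0.231 m/s × 1.023 d × 86400 s/d = 20410 m ≈ 20.4 km.

t_c ≈ 1.02 d; D_c ≈ 5.93 mg/L; min DO ≈ 2.39 mg/L; x_c ≈ 20.4 km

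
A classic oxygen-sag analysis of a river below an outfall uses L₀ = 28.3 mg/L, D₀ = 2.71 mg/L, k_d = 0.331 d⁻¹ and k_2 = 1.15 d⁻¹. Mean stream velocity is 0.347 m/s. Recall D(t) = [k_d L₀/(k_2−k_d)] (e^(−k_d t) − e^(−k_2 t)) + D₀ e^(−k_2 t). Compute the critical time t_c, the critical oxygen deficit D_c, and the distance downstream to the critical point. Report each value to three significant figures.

With k_2/k_d = 3.474 and 1 − D₀(k_2−k_d)/(k_d L₀) = 0.7631,
t_c = ln(3.474 × 0.7631) / (1.15 − 0.331) = ln(2.651) / 0.8190 = 0.9750/0.8190 = 1.190 d.
L(t_c) = L₀ e^(−k_d t_c) = 28.3 × 0.6743 = 19.08 mg/L, and at the critical point k_2 D_c = k_d L, so D_c = (0.331/1.15) × 19.08 = 5.493 mg/L.
x_c = v t_c = 0.347 m/s × 1.190 d × 86400 s/d = 35690 m ≈ 35.7 km.

t_c ≈ 1.19 d; D_c ≈ 5.49 mg/L; x_c ≈ 35.7 km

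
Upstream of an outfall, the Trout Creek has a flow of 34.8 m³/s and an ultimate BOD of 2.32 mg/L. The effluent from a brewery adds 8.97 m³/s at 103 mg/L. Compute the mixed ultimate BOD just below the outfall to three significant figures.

23.0 mg/L

Flow-weighted mixing: C = (Q_r C_r + Q_w C_w)/(Q_r + Q_w)
= (34.8×2.32 + 8.97×103)/(34.8 + 8.97) = 1005/43.77 = 22.95 mg/L.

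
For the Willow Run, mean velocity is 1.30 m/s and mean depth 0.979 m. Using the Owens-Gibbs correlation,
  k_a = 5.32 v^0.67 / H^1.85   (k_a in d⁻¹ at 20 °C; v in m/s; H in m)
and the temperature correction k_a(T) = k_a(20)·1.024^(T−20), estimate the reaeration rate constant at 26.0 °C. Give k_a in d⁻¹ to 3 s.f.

k_a ≈ 7.61 d⁻¹

k_a(20) = 5.32 × 1.30^0.67 / 0.979^1.85 = 5.32 × 1.192 / 0.9615 = 6.596 d⁻¹.
k_a(26.0) = 6.596 × 1.024^(26.0−20) = 6.596 × 1.153 = 7.605 d⁻¹.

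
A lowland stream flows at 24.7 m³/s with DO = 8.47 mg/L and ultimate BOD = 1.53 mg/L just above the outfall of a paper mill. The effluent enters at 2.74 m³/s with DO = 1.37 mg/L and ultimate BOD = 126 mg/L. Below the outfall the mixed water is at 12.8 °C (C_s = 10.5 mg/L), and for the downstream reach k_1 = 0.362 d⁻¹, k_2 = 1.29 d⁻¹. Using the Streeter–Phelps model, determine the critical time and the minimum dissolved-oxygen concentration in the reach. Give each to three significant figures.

Mixed DO = (24.7×8.47 + 2.74×1.37)/(24.7+2.74) = 213.0/27.44 = 7.761 mg/L.
Mixed L₀ = (24.7×1.53 + 2.74×126)/(27.44) = 383.0/27.44 = 13.96 mg/L.
Initial deficit D₀ = C_s − DO₀ = 10.5 − 7.761 = 2.739 mg/L.
t_c = (1/0.9280) ln[(1.29/0.362)(1 − 2.739×0.9280/(0.362×13.96))] = 1.078 × ln(1.771) = 0.6159 d.
D_c = (0.362/1.29) × 13.96 × e^(−0.362×0.6159) = 0.2806 × 13.96 × 0.8001 = 3.134 mg/L.
Minimum DO = 10.5 − 3.134 = 7.366 mg/L.

t_c ≈ 0.616 d; minimum DO ≈ 7.37 mg/L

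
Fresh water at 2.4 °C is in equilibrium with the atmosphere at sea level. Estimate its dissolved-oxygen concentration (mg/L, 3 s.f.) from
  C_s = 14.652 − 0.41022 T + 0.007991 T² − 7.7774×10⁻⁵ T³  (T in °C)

C_s ≈ 13.7 mg/L

C_s = 14.652 − 0.41022×2.4 + 0.007991×2.4² − 7.7774×10⁻⁵×2.4³ = 13.71 mg/L.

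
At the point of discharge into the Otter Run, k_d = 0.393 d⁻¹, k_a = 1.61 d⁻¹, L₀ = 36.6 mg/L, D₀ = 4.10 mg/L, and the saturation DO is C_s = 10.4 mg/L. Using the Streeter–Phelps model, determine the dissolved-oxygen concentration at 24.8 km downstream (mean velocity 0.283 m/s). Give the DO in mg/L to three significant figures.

DO ≈ 3.97 mg/L

Travel time t = x/v = 24.8 km / (0.283 m/s) = 24800 m / 0.283 m/s = 87630 s = 1.014 d.
k_d L₀/(k_a−k_d) = 0.393×36.6/(1.61−0.393) = 14.38/1.217 = 11.82 mg/L.
e^(−k_d t) = e^(−0.393×1.014) = 0.6713; e^(−k_a t) = e^(−1.61×1.014) = 0.1953.
D = 11.82 × (0.6713 − 0.1953) + 4.10 × 0.1953 = 5.625 + 0.8009 = 6.426 mg/L.
DO = C_s − D = 10.4 − 6.426 = 3.974 mg/L.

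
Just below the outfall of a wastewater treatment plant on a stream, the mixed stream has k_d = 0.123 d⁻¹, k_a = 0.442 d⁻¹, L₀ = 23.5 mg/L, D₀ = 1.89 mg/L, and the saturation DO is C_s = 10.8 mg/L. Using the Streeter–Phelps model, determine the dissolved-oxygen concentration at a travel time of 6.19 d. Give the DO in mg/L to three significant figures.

k_d L₀/(k_a−k_d) = 0.123×23.5/(0.442−0.123) = 2.890/0.3190 = 9.061 mg/L.
e^(−k_d t) = e^(−0.123×6.190) = 0.4670; e^(−k_a t) = e^(−0.442×6.190) = 0.06483.
D = 9.061 × (0.4670 − 0.06483) + 1.89 × 0.06483 = 3.644 + 0.1225 = 3.767 mg/L.
DO = C_s − D = 10.8 − 3.767 = 7.033 mg/L.

DO ≈ 7.03 mg/L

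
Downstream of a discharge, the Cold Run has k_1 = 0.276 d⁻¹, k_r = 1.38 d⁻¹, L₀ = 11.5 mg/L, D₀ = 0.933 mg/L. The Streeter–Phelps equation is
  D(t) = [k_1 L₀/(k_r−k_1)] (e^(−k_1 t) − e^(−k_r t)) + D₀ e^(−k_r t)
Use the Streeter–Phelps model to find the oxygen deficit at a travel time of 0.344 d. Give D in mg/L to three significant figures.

D ≈ 1.41 mg/L

k_1 L₀/(k_r−k_1) = 0.276×11.5/(1.38−0.276) = 3.174/1.104 = 2.875 mg/L.
e^(−k_1 t) = e^(−0.276×0.3440) = 0.9094; e^(−k_r t) = e^(−1.38×0.3440) = 0.6221.
D = 2.875 × (0.9094 − 0.6221) + 0.933 × 0.6221 = 0.8262 + 0.5804 = 1.407 mg/L.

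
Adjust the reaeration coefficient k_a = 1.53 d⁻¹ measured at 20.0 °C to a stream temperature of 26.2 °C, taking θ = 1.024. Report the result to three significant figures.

k_a(T₂) = k_a(T₁) · θ^(T₂−T₁) = 1.53 × 1.024^(26.2−20.0)
= 1.53 × 1.024^6.20 = 1.53 × 1.158 = 1.772 d⁻¹.

k_a ≈ 1.77 d⁻¹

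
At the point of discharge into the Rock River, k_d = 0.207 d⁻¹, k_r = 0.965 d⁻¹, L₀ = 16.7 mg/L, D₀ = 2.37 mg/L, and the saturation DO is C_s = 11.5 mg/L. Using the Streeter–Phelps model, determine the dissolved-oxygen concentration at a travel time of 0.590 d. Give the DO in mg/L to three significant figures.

k_d L₀/(k_r−k_d) = 0.207×16.7/(0.965−0.207) = 3.457/0.7580 = 4.561 mg/L.
e^(−k_d t) = e^(−0.207×0.5900) = 0.8850; e^(−k_r t) = e^(−0.965×0.5900) = 0.5659.
D = 4.561 × (0.8850 − 0.5659) + 2.37 × 0.5659 = 1.455 + 1.341 = 2.797 mg/L.
DO = C_s − D = 11.5 − 2.797 = 8.703 mg/L.

DO ≈ 8.70 mg/L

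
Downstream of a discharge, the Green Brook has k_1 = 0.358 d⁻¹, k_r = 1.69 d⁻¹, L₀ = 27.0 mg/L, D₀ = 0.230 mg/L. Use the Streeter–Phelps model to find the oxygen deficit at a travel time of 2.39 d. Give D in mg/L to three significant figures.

k_1 L₀/(k_r−k_1) = 0.358×27.0/(1.69−0.358) = 9.666/1.332 = 7.257 mg/L.
e^(−k_1 t) = e^(−0.358×2.390) = 0.4250; e^(−k_r t) = e^(−1.69×2.390) = 0.01761.
D = 7.257 × (0.4250 − 0.01761) + 0.230 × 0.01761 = 2.956 + 0.004051 = 2.960 mg/L.

D ≈ 2.96 mg/L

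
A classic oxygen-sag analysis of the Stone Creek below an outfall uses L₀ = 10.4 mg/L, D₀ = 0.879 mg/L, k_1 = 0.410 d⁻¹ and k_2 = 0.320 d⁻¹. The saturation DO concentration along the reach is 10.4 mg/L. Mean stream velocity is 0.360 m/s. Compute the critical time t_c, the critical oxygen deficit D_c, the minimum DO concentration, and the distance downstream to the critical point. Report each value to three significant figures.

At the critical point dD/dt = 0, so k_1 L₀ e^(−k_1 t) = k_2 D. Substituting D(t) from the Streeter–Phelps equation and solving for t gives
t_c = ln[(k_2/k_1)(1 − D₀(k_2−k_1)/(k_1 L₀))] / (k_2−k_1).
Here k_2−k_1 = -0.09000 d⁻¹ and 1 − D₀(k_2−k_1)/(k_1 L₀) = 1 − 0.879×-0.09000/(0.410×10.4) = 1.019, so
t_c = ln(0.7805 × 1.019) / -0.09000 = -0.2295 / -0.09000 = 2.549 d.
D_c = (k_1/k_2) L₀ e^(−k_1 t_c) = (0.410/0.320) × 10.4 × e^(−0.410×2.549) = 1.281 × 10.4 × 0.3516 = 4.685 mg/L.
Minimum DO = C_s − D_c = 10.4 − 4.685 = 5.715 mg/L.
x_c = v t_c = 0.360 m/s × 2.549 d × 86400 s/d = 79300 m ≈ 79.3 km.

t_c ≈ 2.55 d; D_c ≈ 4.68 mg/L; min DO ≈ 5.72 mg/L; x_c ≈ 79.3 km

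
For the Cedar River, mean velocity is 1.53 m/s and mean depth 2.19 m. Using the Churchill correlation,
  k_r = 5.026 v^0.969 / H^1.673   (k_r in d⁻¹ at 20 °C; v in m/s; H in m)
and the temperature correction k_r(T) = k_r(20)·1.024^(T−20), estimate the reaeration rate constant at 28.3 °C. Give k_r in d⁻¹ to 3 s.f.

k_r(20) = 5.026 × 1.53^0.969 / 2.19^1.673 = 5.026 × 1.510 / 3.712 = 2.045 d⁻¹.
k_r(28.3) = 2.045 × 1.024^(28.3−20) = 2.045 × 1.218 = 2.490 d⁻¹.

k_r ≈ 2.49 d⁻¹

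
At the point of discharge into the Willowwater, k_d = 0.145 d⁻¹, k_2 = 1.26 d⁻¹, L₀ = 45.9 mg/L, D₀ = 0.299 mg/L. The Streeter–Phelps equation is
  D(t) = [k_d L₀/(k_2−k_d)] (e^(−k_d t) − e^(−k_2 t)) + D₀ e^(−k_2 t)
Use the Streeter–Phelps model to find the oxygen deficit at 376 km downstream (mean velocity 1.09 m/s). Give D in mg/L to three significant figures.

Travel time t = x/v = 376 km / (1.09 m/s) = 376000 m / 1.09 m/s = 345000 s = 3.993 d.
k_d L₀/(k_2−k_d) = 0.145×45.9/(1.26−0.145) = 6.655/1.115 = 5.969 mg/L.
e^(−k_d t) = e^(−0.145×3.993) = 0.5605; e^(−k_2 t) = e^(−1.26×3.993) = 0.006535.
D = 5.969 × (0.5605 − 0.006535) + 0.299 × 0.006535 = 3.307 + 0.001954 = 3.309 mg/L.

D ≈ 3.31 mg/L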